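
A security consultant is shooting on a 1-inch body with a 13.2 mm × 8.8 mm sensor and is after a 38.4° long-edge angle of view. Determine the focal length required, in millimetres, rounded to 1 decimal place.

From α = 2·arctan(w/2f) we get f = w / (2·tan(α/2)).
With w = 13.2 mm and α/2 = 19.2°, tan(α/2) ≈ 0.34824, so f ≈ 13.2 / 0.69647 ≈ 18.9526 mm.

19.0 mm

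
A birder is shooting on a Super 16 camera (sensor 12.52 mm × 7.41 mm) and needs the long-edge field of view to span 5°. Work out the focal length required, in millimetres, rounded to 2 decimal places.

From α = 2·arctan(w/2f) we get f = w / (2·tan(α/2)).
With w = 12.52 mm and α/2 = 2.5°, tan(α/2) ≈ 0.04366, so f ≈ 12.52 / 0.08732 ≈ 143.3776 mm.

143.38 mm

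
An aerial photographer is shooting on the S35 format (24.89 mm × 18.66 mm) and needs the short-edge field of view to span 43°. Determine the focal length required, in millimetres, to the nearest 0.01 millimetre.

23.69 mm

From α = 2·arctan(h/2f) we get f = h / (2·tan(α/2)).
With h = 18.66 mm and α/2 = 21.5°, tan(α/2) ≈ 0.39391, so f ≈ 18.66 / 0.78782 ≈ 23.6856 mm.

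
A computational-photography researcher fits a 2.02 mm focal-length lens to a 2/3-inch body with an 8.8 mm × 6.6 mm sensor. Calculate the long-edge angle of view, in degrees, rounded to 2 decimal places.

130.68°

Angle of view α = 2·arctan(w/2f) with w = 8.8 mm and f = 2.02 mm.
w/2f = 2.17822; arctan(2.17822) ≈ 65.3406°, so α ≈ 130.6811°.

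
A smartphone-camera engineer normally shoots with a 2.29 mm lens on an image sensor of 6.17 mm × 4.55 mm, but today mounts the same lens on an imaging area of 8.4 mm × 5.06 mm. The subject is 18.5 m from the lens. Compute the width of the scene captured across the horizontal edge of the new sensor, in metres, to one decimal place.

67.9 m

The focal length stays 2.29 mm; the relevant sensor dimension is now w = 8.4 mm. Object distance dₒ = 18.5 m = 18500 mm.
Thin-lens field width W = w·(dₒ − f)/f = 8.4 × (18500 − 2.29)/2.29 ≈ 67851.862 mm = 67.8519 m.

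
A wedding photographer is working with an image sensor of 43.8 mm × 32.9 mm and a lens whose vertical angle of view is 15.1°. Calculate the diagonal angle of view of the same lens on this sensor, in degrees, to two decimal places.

24.89°

From the vertical AOV: f = 32.9 / (2·tan(7.55°)) = 32.9 / 0.26508 ≈ 124.1131 mm.
Sensor diagonal = √(43.8² + 32.9²) = √3000.8500 ≈ 54.7800 mm.
Diagonal AOV = 2·arctan(54.7800 / (2 × 124.1131)) = 2·arctan(0.22069) ≈ 24.8898°.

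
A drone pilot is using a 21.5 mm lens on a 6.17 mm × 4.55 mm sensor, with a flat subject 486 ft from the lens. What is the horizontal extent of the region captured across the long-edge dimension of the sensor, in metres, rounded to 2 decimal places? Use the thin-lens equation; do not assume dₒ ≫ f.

42.50 m

dₒ: 486 ft × 304.8 mm/ft = 148132.80 mm.
Similar triangles through the lens centre give W/dₒ = w/dᵢ; with 1/f = 1/dₒ + 1/dᵢ this gives W = w·(dₒ − f)/f.
W = 6.17 mm × (148133 − 21.5) / 21.5 = 6.17 × 6888.8975 ≈ 42504.497 mm = 42.5045 m.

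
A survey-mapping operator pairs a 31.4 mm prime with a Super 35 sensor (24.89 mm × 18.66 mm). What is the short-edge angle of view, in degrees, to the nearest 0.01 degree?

33.10°

Angle of view α = 2·arctan(h/2f) with h = 18.66 mm and f = 31.4 mm.
h/2f = 0.29713; arctan(0.29713) ≈ 16.5485°, so α ≈ 33.0969°.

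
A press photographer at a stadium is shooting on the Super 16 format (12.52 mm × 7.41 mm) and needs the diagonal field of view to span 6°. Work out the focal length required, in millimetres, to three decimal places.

138.801 mm

Sensor diagonal = √(12.52² + 7.41²) = √211.6585 ≈ 14.5485 mm.
From α = 2·arctan(d/2f) we get f = d / (2·tan(α/2)).
With d = 14.5485 mm and α/2 = 3°, tan(α/2) ≈ 0.05241, so f ≈ 14.5485 / 0.10482 ≈ 138.8008 mm.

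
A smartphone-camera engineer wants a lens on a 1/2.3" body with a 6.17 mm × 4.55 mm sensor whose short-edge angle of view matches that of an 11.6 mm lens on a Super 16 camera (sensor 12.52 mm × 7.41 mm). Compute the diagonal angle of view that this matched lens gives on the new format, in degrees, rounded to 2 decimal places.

Equal short-edge AOV ⇒ f₂ = f₁ · 4.55/7.41 = 11.6 × 0.61404 ≈ 7.1228 mm.
Sensor diagonal = √(6.17² + 4.55²) = √58.7714 ≈ 7.6663 mm.
Diagonal AOV on the new format = 2·arctan(7.6663 / (2 × 7.1228)) = 2·arctan(0.53815) ≈ 56.5737°.

56.57°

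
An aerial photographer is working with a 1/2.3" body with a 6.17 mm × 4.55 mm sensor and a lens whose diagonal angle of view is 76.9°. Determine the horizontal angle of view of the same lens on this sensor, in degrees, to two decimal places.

65.16°

Sensor diagonal = √(6.17² + 4.55²) = √58.7714 ≈ 7.6663 mm.
From the diagonal AOV: f = 7.6663 / (2·tan(38.45°)) = 7.6663 / 1.58802 ≈ 4.8275 mm.
Horizontal AOV = 2·arctan(6.17 / (2 × 4.8275)) = 2·arctan(0.63904) ≈ 65.1606°.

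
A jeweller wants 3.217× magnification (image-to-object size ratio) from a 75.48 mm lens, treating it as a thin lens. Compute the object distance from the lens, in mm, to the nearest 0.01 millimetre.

98.94 mm

With m = dᵢ/dₒ and 1/f = 1/dₒ + 1/dᵢ, substituting dᵢ = m·dₒ gives 1/f = (1 + 1/m)/dₒ, hence dₒ = f·(1 + 1/m).
dₒ = 75.48 × (1 + 1/3.217) = 75.48 × 1.31085 ≈ 98.943 mm.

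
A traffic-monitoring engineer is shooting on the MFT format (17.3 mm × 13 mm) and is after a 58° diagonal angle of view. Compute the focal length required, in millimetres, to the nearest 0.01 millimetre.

Sensor diagonal = √(17.3² + 13²) = √468.2900 ≈ 21.6400 mm.
From α = 2·arctan(d/2f) we get f = d / (2·tan(α/2)).
With d = 21.6400 mm and α/2 = 29°, tan(α/2) ≈ 0.55431, so f ≈ 21.6400 / 1.10862 ≈ 19.5198 mm.

19.52 mm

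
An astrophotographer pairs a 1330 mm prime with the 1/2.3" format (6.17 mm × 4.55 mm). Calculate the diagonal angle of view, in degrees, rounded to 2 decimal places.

0.33°

Sensor diagonal = √(6.17² + 4.55²) = √58.7714 ≈ 7.6663 mm.
Angle of view α = 2·arctan(d/2f) with d = 7.6663 mm and f = 1330 mm.
d/2f = 0.00288; arctan(0.00288) ≈ 0.1651°, so α ≈ 0.3303°.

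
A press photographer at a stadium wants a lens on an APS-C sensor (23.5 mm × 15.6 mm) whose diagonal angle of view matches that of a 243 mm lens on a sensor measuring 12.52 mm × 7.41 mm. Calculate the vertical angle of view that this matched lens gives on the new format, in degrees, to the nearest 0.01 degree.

1.90°

Sensor diagonal = √(12.52² + 7.41²) = √211.6585 ≈ 14.5485 mm.
Sensor diagonal = √(23.5² + 15.6²) = √795.6100 ≈ 28.2066 mm.
Equal diagonal AOV ⇒ f₂ = f₁ · 28.2066/14.5485 = 243 × 1.93880 ≈ 471.1276 mm.
Vertical AOV on the new format = 2·arctan(15.6 / (2 × 471.1276)) = 2·arctan(0.01656) ≈ 1.8970°.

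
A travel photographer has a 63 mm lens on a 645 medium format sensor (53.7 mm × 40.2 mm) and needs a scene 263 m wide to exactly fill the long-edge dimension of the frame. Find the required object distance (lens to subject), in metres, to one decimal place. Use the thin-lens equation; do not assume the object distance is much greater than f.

W: 263 m = 263000 mm.
Magnification m = w/W = dᵢ/dₒ; combined with 1/f = 1/dₒ + 1/dᵢ this gives dₒ = f·(1 + W/w).
dₒ = 63 mm × (1 + 263000/53.7) = 63 × 4898.5791 ≈ 308610.486 mm = 308.61 m.

308.6 m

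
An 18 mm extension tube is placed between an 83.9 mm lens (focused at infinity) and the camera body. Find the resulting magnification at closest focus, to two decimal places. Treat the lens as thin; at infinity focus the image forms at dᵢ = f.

0.21×

The tube moves the image plane from f to f + e, so dᵢ = 83.9 + 18 = 101.9 mm. Focus is achieved when 1/f = 1/dₒ + 1/dᵢ, giving dₒ = 1/(1/f − 1/(f+e)).
Magnification m = dᵢ/dₒ = (f+e)·(1/f − 1/(f+e)) = e/f = 18/83.9 ≈ 0.2145.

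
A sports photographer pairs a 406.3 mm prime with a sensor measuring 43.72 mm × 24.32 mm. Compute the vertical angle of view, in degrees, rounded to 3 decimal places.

Angle of view α = 2·arctan(h/2f) with h = 24.32 mm and f = 406.3 mm.
h/2f = 0.02993; arctan(0.02993) ≈ 1.7143°, so α ≈ 3.4285°.

3.429°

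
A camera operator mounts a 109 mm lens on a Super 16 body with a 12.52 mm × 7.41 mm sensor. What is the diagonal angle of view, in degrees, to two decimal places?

7.64°

Sensor diagonal = √(12.52² + 7.41²) = √211.6585 ≈ 14.5485 mm.
Angle of view α = 2·arctan(d/2f) with d = 14.5485 mm and f = 109 mm.
d/2f = 0.06674; arctan(0.06674) ≈ 3.8180°, so α ≈ 7.6361°.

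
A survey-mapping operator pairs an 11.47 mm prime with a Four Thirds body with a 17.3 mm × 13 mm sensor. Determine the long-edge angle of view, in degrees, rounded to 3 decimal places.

Angle of view α = 2·arctan(w/2f) with w = 17.3 mm and f = 11.47 mm.
w/2f = 0.75414; arctan(0.75414) ≈ 37.0215°, so α ≈ 74.0429°.

74.043°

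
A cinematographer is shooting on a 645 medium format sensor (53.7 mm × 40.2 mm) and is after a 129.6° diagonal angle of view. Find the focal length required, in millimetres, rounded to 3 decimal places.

Sensor diagonal = √(53.7² + 40.2²) = √4499.7300 ≈ 67.0800 mm.
From α = 2·arctan(d/2f) we get f = d / (2·tan(α/2)).
With d = 67.0800 mm and α/2 = 64.8°, tan(α/2) ≈ 2.12511, so f ≈ 67.0800 / 4.25022 ≈ 15.7827 mm.

15.783 mm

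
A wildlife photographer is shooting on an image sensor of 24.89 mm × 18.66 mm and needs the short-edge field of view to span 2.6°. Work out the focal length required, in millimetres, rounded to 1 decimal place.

From α = 2·arctan(h/2f) we get f = h / (2·tan(α/2)).
With h = 18.66 mm and α/2 = 1.3°, tan(α/2) ≈ 0.02269, so f ≈ 18.66 / 0.04539 ≈ 411.1368 mm.

411.1 mm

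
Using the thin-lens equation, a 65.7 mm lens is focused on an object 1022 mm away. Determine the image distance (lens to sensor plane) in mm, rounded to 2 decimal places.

70.21 mm

1/dᵢ = 1/f − 1/dₒ = 1/65.7 − 1/1022 = 0.0142422 mm⁻¹.
dᵢ = 1/0.0142422 ≈ 70.2137 mm.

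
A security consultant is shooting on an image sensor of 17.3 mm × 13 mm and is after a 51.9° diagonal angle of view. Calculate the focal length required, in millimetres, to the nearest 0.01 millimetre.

22.23 mm

Sensor diagonal = √(17.3² + 13²) = √468.2900 ≈ 21.6400 mm.
From α = 2·arctan(d/2f) we get f = d / (2·tan(α/2)).
With d = 21.6400 mm and α/2 = 25.95°, tan(α/2) ≈ 0.48665, so f ≈ 21.6400 / 0.97331 ≈ 22.2335 mm.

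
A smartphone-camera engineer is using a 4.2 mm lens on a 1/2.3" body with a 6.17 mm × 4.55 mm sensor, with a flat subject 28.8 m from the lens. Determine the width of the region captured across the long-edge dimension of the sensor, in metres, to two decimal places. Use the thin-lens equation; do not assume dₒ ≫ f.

42.30 m

dₒ: 28.8 m = 28800 mm.
Similar triangles through the lens centre give W/dₒ = w/dᵢ; with 1/f = 1/dₒ + 1/dᵢ this gives W = w·(dₒ − f)/f.
W = 6.17 mm × (28800 − 4.2) / 4.2 = 6.17 × 6856.1429 ≈ 42302.401 mm = 42.3024 m.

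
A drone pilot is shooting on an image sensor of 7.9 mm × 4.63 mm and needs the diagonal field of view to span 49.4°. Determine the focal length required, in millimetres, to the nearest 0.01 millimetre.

Sensor diagonal = √(7.9² + 4.63²) = √83.8469 ≈ 9.1568 mm.
From α = 2·arctan(d/2f) we get f = d / (2·tan(α/2)).
With d = 9.1568 mm and α/2 = 24.7°, tan(α/2) ≈ 0.45995, so f ≈ 9.1568 / 0.91990 ≈ 9.9542 mm.

9.95 mm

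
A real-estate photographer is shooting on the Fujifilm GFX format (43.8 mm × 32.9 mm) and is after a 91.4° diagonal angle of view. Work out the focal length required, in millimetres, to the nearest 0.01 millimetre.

26.73 mm

Sensor diagonal = √(43.8² + 32.9²) = √3000.8500 ≈ 54.7800 mm.
From α = 2·arctan(d/2f) we get f = d / (2·tan(α/2)).
With d = 54.7800 mm and α/2 = 45.7°, tan(α/2) ≈ 1.02474, so f ≈ 54.7800 / 2.04948 ≈ 26.7288 mm.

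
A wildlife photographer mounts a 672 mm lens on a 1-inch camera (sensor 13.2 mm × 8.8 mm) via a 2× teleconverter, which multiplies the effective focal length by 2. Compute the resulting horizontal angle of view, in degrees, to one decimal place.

0.6°

Effective focal length f = 672 × 2 = 1344 mm.
α = 2·arctan(13.2 / (2 × 1344)) = 2·arctan(0.00491) ≈ 0.5627°.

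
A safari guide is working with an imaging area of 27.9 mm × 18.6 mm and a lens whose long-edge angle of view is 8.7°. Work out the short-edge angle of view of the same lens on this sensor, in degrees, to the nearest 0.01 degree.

From the long-edge AOV: f = 27.9 / (2·tan(4.35°)) = 27.9 / 0.15214 ≈ 183.3885 mm.
Short-edge AOV = 2·arctan(18.6 / (2 × 183.3885)) = 2·arctan(0.05071) ≈ 5.8062°.

5.81°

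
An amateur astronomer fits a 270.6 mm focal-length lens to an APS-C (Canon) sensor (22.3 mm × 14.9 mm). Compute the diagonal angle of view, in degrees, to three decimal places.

5.674°

Sensor diagonal = √(22.3² + 14.9²) = √719.3000 ≈ 26.8198 mm.
Angle of view α = 2·arctan(d/2f) with d = 26.8198 mm and f = 270.6 mm.
d/2f = 0.04956; arctan(0.04956) ≈ 2.8370°, so α ≈ 5.6741°.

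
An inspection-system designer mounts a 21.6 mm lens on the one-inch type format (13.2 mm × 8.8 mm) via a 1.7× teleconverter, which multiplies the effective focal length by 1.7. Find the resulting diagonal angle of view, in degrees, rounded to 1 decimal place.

Effective focal length f = 21.6 × 1.7 = 36.72 mm.
Sensor diagonal = √(13.2² + 8.8²) = √251.6800 ≈ 15.8644 mm.
α = 2·arctan(15.864 / (2 × 36.72)) = 2·arctan(0.21602) ≈ 24.3793°.

24.4°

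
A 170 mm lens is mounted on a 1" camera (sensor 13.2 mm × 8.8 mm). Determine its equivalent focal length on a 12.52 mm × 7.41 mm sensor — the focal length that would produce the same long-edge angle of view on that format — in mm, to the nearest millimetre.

Equal angle of view means equal width/f ratio, so f₂ = f₁ · (width₂/width₁) = 170 × 12.52/13.2.
f₂ = 170 × 0.94848 ≈ 161.242 mm.

161 mm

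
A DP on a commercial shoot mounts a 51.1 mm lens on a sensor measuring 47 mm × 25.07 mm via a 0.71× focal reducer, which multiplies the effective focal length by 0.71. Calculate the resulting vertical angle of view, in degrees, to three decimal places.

38.120°

Effective focal length f = 51.1 × 0.71 = 36.281 mm.
α = 2·arctan(25.07 / (2 × 36.281)) = 2·arctan(0.34550) ≈ 38.1198°.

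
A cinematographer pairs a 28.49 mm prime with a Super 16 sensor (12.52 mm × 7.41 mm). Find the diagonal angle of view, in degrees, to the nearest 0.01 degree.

Sensor diagonal = √(12.52² + 7.41²) = √211.6585 ≈ 14.5485 mm.
Angle of view α = 2·arctan(d/2f) with d = 14.5485 mm and f = 28.49 mm.
d/2f = 0.25533; arctan(0.25533) ≈ 14.3231°, so α ≈ 28.6462°.

28.65°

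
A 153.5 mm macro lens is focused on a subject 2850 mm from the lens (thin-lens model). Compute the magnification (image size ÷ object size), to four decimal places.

0.0569×

Thin lens: 1/f = 1/dₒ + 1/dᵢ → 1/dᵢ = 1/153.5 − 1/2850 = 0.0061638 mm⁻¹, so dᵢ ≈ 162.2381 mm.
Magnification m = dᵢ/dₒ = 162.2381/2850 ≈ 0.05693.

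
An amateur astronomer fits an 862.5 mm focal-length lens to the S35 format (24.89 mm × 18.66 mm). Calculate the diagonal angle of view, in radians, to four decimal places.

0.0361 rad

Sensor diagonal = √(24.89² + 18.66²) = √967.7077 ≈ 31.1080 mm.
Angle of view α = 2·arctan(d/2f) with d = 31.1080 mm and f = 862.5 mm.
d/2f = 0.01803; arctan(0.01803) ≈ 0.0180 rad, so α ≈ 0.0361 rad.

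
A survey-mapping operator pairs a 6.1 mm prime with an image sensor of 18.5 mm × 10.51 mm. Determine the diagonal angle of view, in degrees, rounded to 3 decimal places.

120.341°

Sensor diagonal = √(18.5² + 10.51²) = √452.7101 ≈ 21.2770 mm.
Angle of view α = 2·arctan(d/2f) with d = 21.2770 mm and f = 6.1 mm.
d/2f = 1.74402; arctan(1.74402) ≈ 60.1705°, so α ≈ 120.3410°.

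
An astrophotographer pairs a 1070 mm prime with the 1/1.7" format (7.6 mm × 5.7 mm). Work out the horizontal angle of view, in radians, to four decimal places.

0.0071 rad

Angle of view α = 2·arctan(w/2f) with w = 7.6 mm and f = 1070 mm.
w/2f = 0.00355; arctan(0.00355) ≈ 0.0036 rad, so α ≈ 0.0071 rad.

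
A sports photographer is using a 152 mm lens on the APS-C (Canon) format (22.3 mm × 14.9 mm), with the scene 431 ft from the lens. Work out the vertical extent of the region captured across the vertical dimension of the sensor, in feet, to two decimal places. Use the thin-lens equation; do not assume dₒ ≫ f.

42.20 ft

dₒ: 431 ft × 304.8 mm/ft = 131368.80 mm.
Similar triangles through the lens centre give W/dₒ = h/dᵢ; with 1/f = 1/dₒ + 1/dᵢ this gives W = h·(dₒ − f)/f.
W = 14.9 mm × (131369 − 152) / 152 = 14.9 × 863.2684 ≈ 12862.699 mm = 12862.699/304.8 ft = 42.2005 ft.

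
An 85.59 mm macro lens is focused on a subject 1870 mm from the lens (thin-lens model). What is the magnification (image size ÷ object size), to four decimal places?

Thin lens: 1/f = 1/dₒ + 1/dᵢ → 1/dᵢ = 1/85.59 − 1/1870 = 0.0111488 mm⁻¹, so dᵢ ≈ 89.6954 mm.
Magnification m = dᵢ/dₒ = 89.6954/1870 ≈ 0.04797.

0.0480×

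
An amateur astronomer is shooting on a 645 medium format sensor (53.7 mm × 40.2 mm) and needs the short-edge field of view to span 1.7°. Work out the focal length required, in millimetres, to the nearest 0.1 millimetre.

From α = 2·arctan(h/2f) we get f = h / (2·tan(α/2)).
With h = 40.2 mm and α/2 = 0.85°, tan(α/2) ≈ 0.01484, so f ≈ 40.2 / 0.02967 ≈ 1354.7773 mm.

1354.8 mm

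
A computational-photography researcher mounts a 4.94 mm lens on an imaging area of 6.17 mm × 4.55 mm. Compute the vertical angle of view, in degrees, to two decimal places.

Angle of view α = 2·arctan(h/2f) with h = 4.55 mm and f = 4.94 mm.
h/2f = 0.46053; arctan(0.46053) ≈ 24.7273°, so α ≈ 49.4546°.

49.45°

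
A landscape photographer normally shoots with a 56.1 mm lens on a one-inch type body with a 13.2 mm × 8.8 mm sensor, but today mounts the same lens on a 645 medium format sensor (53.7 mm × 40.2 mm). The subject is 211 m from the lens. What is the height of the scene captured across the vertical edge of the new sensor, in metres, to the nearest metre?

The focal length stays 56.1 mm; the relevant sensor dimension is now h = 40.2 mm. Object distance dₒ = 211 m = 211000 mm.
Thin-lens field height W = h·(dₒ − f)/f = 40.2 × (211000 − 56.1)/56.1 ≈ 151157.661 mm = 151.158 m.

151 m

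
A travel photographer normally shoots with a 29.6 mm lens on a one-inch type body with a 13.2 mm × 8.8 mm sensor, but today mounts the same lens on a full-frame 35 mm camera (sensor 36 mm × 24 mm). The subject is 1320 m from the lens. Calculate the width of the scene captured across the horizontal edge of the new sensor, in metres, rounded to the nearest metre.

1605 m

The focal length stays 29.6 mm; the relevant sensor dimension is now w = 36 mm. Object distance dₒ = 1320 m = 1.32e+06 mm.
Thin-lens field width W = w·(dₒ − f)/f = 36 × (1.32e+06 − 29.6)/29.6 ≈ 1605369.405 mm = 1605.37 m.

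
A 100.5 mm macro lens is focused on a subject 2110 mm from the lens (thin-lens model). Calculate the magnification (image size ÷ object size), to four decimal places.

0.0500×

Thin lens: 1/f = 1/dₒ + 1/dᵢ → 1/dᵢ = 1/100.5 − 1/2110 = 0.0094763 mm⁻¹, so dᵢ ≈ 105.5263 mm.
Magnification m = dᵢ/dₒ = 105.5263/2110 ≈ 0.05001.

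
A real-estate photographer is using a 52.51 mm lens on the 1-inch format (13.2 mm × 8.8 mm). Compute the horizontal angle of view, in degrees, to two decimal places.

14.33°

Angle of view α = 2·arctan(w/2f) with w = 13.2 mm and f = 52.51 mm.
w/2f = 0.12569; arctan(0.12569) ≈ 7.1640°, so α ≈ 14.3279°.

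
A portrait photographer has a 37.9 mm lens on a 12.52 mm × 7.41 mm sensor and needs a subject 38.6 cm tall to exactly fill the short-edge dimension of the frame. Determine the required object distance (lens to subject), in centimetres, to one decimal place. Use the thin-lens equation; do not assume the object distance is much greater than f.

201.2 cm

W: 38.6 cm = 386 mm.
Magnification m = h/W = dᵢ/dₒ; combined with 1/f = 1/dₒ + 1/dᵢ this gives dₒ = f·(1 + W/h).
dₒ = 37.9 mm × (1 + 386/7.41) = 37.9 × 53.0918 ≈ 2012.178 mm = 201.218 cm.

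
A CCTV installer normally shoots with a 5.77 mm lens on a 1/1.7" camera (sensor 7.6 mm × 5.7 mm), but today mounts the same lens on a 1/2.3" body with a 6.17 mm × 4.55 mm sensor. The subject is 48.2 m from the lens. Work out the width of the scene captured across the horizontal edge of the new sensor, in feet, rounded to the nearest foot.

The focal length stays 5.77 mm; the relevant sensor dimension is now w = 6.17 mm. Object distance dₒ = 48.2 m = 48200 mm.
Thin-lens field width W = w·(dₒ − f)/f = 6.17 × (48200 − 5.77)/5.77 ≈ 51535.251 mm = 51535.251/304.8 ft = 169.079 ft.

169 ft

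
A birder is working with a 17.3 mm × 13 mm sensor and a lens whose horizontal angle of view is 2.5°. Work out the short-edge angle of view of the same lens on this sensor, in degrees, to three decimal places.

1.879°

From the horizontal AOV: f = 17.3 / (2·tan(1.25°)) = 17.3 / 0.04364 ≈ 396.4239 mm.
Short-edge AOV = 2·arctan(13 / (2 × 396.4239)) = 2·arctan(0.01640) ≈ 1.8787°.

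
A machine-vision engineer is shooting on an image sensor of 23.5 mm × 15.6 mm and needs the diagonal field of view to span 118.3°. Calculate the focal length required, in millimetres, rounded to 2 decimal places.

Sensor diagonal = √(23.5² + 15.6²) = √795.6100 ≈ 28.2066 mm.
From α = 2·arctan(d/2f) we get f = d / (2·tan(α/2)).
With d = 28.2066 mm and α/2 = 59.15°, tan(α/2) ≈ 1.67419, so f ≈ 28.2066 / 3.34838 ≈ 8.4239 mm.

8.42 mm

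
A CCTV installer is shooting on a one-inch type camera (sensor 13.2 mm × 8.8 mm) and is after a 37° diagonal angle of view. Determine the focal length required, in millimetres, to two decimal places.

Sensor diagonal = √(13.2² + 8.8²) = √251.6800 ≈ 15.8644 mm.
From α = 2·arctan(d/2f) we get f = d / (2·tan(α/2)).
With d = 15.8644 mm and α/2 = 18.5°, tan(α/2) ≈ 0.33460, so f ≈ 15.8644 / 0.66919 ≈ 23.7069 mm.

23.71 mm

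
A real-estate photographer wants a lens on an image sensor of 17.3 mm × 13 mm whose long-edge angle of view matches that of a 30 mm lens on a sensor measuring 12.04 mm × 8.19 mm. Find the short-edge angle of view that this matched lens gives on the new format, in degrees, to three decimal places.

17.150°

Equal long-edge AOV ⇒ f₂ = f₁ · 17.3/12.04 = 30 × 1.43688 ≈ 43.1063 mm.
Short-edge AOV on the new format = 2·arctan(13 / (2 × 43.1063)) = 2·arctan(0.15079) ≈ 17.1501°.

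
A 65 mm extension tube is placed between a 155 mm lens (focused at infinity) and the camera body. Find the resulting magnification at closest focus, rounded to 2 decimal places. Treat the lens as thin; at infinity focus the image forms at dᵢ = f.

The tube moves the image plane from f to f + e, so dᵢ = 155 + 65 = 220 mm. Focus is achieved when 1/f = 1/dₒ + 1/dᵢ, giving dₒ = 1/(1/f − 1/(f+e)).
Magnification m = dᵢ/dₒ = (f+e)·(1/f − 1/(f+e)) = e/f = 65/155 ≈ 0.4194.

0.42×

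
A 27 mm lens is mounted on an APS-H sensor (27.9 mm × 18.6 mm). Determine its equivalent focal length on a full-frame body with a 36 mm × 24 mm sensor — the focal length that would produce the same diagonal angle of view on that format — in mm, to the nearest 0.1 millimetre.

Sensor diagonal = √(27.9² + 18.6²) = √1124.3700 ≈ 33.5316 mm.
Sensor diagonal = √(36² + 24²) = √1872.0000 ≈ 43.2666 mm.
Equal angle of view means equal diagonal/f ratio, so f₂ = f₁ · (diagonal₂/diagonal₁) = 27 × 43.2666/33.5316.
f₂ = 27 × 1.29032 ≈ 34.839 mm.

34.8 mm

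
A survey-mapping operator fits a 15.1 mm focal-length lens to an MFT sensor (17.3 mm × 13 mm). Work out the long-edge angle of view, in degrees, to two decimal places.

Angle of view α = 2·arctan(w/2f) with w = 17.3 mm and f = 15.1 mm.
w/2f = 0.57285; arctan(0.57285) ≈ 29.8061°, so α ≈ 59.6123°.

59.61°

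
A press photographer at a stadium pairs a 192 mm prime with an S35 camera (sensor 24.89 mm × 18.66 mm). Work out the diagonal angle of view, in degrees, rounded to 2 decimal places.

Sensor diagonal = √(24.89² + 18.66²) = √967.7077 ≈ 31.1080 mm.
Angle of view α = 2·arctan(d/2f) with d = 31.1080 mm and f = 192 mm.
d/2f = 0.08101; arctan(0.08101) ≈ 4.6314°, so α ≈ 9.2629°.

9.26°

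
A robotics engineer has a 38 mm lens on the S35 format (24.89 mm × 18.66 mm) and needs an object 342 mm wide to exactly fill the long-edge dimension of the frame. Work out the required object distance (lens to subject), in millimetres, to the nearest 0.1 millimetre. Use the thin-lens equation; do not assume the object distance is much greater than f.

560.1 mm

Magnification m = w/W = dᵢ/dₒ; combined with 1/f = 1/dₒ + 1/dᵢ this gives dₒ = f·(1 + W/w).
dₒ = 38 mm × (1 + 342/24.89) = 38 × 14.7405 ≈ 560.137 mm.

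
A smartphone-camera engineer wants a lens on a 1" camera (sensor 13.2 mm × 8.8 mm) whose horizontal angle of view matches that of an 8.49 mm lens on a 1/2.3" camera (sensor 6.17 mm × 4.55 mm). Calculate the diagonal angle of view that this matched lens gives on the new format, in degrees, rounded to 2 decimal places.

Equal horizontal AOV ⇒ f₂ = f₁ · 13.2/6.17 = 8.49 × 2.13938 ≈ 18.1634 mm.
Sensor diagonal = √(13.2² + 8.8²) = √251.6800 ≈ 15.8644 mm.
Diagonal AOV on the new format = 2·arctan(15.8644 / (2 × 18.1634)) = 2·arctan(0.43671) ≈ 47.1832°.

47.18°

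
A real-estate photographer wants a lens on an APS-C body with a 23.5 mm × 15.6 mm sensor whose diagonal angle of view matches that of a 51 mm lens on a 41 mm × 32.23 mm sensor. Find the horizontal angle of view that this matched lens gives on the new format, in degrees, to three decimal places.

Sensor diagonal = √(41² + 32.23²) = √2719.7729 ≈ 52.1514 mm.
Sensor diagonal = √(23.5² + 15.6²) = √795.6100 ≈ 28.2066 mm.
Equal diagonal AOV ⇒ f₂ = f₁ · 28.2066/52.1514 = 51 × 0.54086 ≈ 27.5838 mm.
Horizontal AOV on the new format = 2·arctan(23.5 / (2 × 27.5838)) = 2·arctan(0.42597) ≈ 46.1456°.

46.146°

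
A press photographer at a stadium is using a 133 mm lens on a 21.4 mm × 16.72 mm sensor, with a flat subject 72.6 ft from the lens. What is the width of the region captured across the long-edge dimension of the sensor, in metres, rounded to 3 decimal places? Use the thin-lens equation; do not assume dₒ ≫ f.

3.539 m

dₒ: 72.6 ft × 304.8 mm/ft = 22128.48 mm.
Similar triangles through the lens centre give W/dₒ = w/dᵢ; with 1/f = 1/dₒ + 1/dᵢ this gives W = w·(dₒ − f)/f.
W = 21.4 mm × (22128.5 − 133) / 133 = 21.4 × 165.3795 ≈ 3539.122 mm = 3.53912 m.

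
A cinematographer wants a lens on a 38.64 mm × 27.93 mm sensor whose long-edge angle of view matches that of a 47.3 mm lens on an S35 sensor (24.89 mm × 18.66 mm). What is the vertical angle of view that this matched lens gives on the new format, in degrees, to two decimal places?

Equal long-edge AOV ⇒ f₂ = f₁ · 38.64/24.89 = 47.3 × 1.55243 ≈ 73.4300 mm.
Vertical AOV on the new format = 2·arctan(27.93 / (2 × 73.4300)) = 2·arctan(0.19018) ≈ 21.5360°.

21.54°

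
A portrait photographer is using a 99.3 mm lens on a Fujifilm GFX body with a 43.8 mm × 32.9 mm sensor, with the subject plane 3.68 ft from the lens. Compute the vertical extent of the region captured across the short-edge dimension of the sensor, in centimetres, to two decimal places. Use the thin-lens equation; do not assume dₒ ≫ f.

33.87 cm

dₒ: 3.68 ft × 304.8 mm/ft = 1121.66 mm.
Similar triangles through the lens centre give W/dₒ = h/dᵢ; with 1/f = 1/dₒ + 1/dᵢ this gives W = h·(dₒ − f)/f.
W = 32.9 mm × (1121.66 − 99.3) / 99.3 = 32.9 × 10.2957 ≈ 338.729 mm = 33.8729 cm.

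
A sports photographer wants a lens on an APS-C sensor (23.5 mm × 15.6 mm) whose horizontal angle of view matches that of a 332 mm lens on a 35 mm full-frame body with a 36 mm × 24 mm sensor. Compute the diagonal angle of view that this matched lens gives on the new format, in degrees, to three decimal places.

7.447°

Equal horizontal AOV ⇒ f₂ = f₁ · 23.5/36 = 332 × 0.65278 ≈ 216.7222 mm.
Sensor diagonal = √(23.5² + 15.6²) = √795.6100 ≈ 28.2066 mm.
Diagonal AOV on the new format = 2·arctan(28.2066 / (2 × 216.7222)) = 2·arctan(0.06508) ≈ 7.4466°.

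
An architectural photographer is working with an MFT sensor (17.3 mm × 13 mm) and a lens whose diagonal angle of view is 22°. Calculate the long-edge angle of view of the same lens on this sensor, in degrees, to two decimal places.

17.67°

Sensor diagonal = √(17.3² + 13²) = √468.2900 ≈ 21.6400 mm.
From the diagonal AOV: f = 21.6400 / (2·tan(11°)) = 21.6400 / 0.38876 ≈ 55.6641 mm.
Long-edge AOV = 2·arctan(17.3 / (2 × 55.6641)) = 2·arctan(0.15540) ≈ 17.6658°.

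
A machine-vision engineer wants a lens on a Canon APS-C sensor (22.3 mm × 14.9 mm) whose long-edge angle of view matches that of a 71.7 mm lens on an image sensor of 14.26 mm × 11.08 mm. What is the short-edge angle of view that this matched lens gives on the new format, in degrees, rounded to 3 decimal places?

7.603°

Equal long-edge AOV ⇒ f₂ = f₁ · 22.3/14.26 = 71.7 × 1.56381 ≈ 112.1255 mm.
Short-edge AOV on the new format = 2·arctan(14.9 / (2 × 112.1255)) = 2·arctan(0.06644) ≈ 7.6027°.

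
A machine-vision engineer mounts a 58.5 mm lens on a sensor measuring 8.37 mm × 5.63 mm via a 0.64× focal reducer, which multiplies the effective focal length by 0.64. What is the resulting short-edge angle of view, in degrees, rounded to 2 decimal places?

8.60°

Effective focal length f = 58.5 × 0.64 = 37.44 mm.
α = 2·arctan(5.63 / (2 × 37.44)) = 2·arctan(0.07519) ≈ 8.5996°.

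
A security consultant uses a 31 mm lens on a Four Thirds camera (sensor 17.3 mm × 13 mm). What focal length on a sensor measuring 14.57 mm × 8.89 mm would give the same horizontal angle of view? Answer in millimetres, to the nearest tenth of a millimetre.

26.1 mm

Equal angle of view means equal width/f ratio, so f₂ = f₁ · (width₂/width₁) = 31 × 14.57/17.3.
f₂ = 31 × 0.84220 ≈ 26.108 mm.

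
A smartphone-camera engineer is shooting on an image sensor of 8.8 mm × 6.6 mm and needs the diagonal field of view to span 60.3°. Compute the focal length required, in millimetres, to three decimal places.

Sensor diagonal = √(8.8² + 6.6²) = √121.0000 ≈ 11.0000 mm.
From α = 2·arctan(d/2f) we get f = d / (2·tan(α/2)).
With d = 11.0000 mm and α/2 = 30.15°, tan(α/2) ≈ 0.58085, so f ≈ 11.0000 / 1.16169 ≈ 9.4689 mm.

9.469 mm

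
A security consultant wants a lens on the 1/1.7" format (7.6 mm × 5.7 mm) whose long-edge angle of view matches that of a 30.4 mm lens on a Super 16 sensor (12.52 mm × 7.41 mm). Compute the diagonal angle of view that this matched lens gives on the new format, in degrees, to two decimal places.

Equal long-edge AOV ⇒ f₂ = f₁ · 7.6/12.52 = 30.4 × 0.60703 ≈ 18.4537 mm.
Sensor diagonal = √(7.6² + 5.7²) = √90.2500 ≈ 9.5000 mm.
Diagonal AOV on the new format = 2·arctan(9.5000 / (2 × 18.4537)) = 2·arctan(0.25740) ≈ 28.8693°.

28.87°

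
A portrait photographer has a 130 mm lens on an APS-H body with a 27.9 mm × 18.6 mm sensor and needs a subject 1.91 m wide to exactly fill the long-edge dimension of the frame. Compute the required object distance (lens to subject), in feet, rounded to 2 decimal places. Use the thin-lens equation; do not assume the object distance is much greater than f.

W: 1.91 m = 1910 mm.
Magnification m = w/W = dᵢ/dₒ; combined with 1/f = 1/dₒ + 1/dᵢ this gives dₒ = f·(1 + W/w).
dₒ = 130 mm × (1 + 1910/27.9) = 130 × 69.4588 ≈ 9029.642 mm = 9029.642/304.8 ft = 29.6248 ft.

29.62 ft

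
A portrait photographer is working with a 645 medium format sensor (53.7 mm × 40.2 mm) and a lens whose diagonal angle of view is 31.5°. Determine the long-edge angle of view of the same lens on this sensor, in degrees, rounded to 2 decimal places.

Sensor diagonal = √(53.7² + 40.2²) = √4499.7300 ≈ 67.0800 mm.
From the diagonal AOV: f = 67.0800 / (2·tan(15.75°)) = 67.0800 / 0.56406 ≈ 118.9239 mm.
Long-edge AOV = 2·arctan(53.7 / (2 × 118.9239)) = 2·arctan(0.22577) ≈ 25.4452°.

25.45°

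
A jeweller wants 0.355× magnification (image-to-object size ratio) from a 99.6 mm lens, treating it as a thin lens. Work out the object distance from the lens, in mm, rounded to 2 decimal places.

380.16 mm

With m = dᵢ/dₒ and 1/f = 1/dₒ + 1/dᵢ, substituting dᵢ = m·dₒ gives 1/f = (1 + 1/m)/dₒ, hence dₒ = f·(1 + 1/m).
dₒ = 99.6 × (1 + 1/0.355) = 99.6 × 3.81690 ≈ 380.163 mm.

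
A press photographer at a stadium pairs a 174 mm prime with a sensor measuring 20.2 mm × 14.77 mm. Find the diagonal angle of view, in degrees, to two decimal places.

Sensor diagonal = √(20.2² + 14.77²) = √626.1929 ≈ 25.0238 mm.
Angle of view α = 2·arctan(d/2f) with d = 25.0238 mm and f = 174 mm.
d/2f = 0.07191; arctan(0.07191) ≈ 4.1129°, so α ≈ 8.2258°.

8.23°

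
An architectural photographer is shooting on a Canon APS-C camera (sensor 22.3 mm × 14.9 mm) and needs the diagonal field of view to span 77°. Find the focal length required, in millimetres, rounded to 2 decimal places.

Sensor diagonal = √(22.3² + 14.9²) = √719.3000 ≈ 26.8198 mm.
From α = 2·arctan(d/2f) we get f = d / (2·tan(α/2)).
With d = 26.8198 mm and α/2 = 38.5°, tan(α/2) ≈ 0.79544, so f ≈ 26.8198 / 1.59087 ≈ 16.8585 mm.

16.86 mm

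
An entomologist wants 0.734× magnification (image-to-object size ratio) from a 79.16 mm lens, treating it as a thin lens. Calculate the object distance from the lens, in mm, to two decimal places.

With m = dᵢ/dₒ and 1/f = 1/dₒ + 1/dᵢ, substituting dᵢ = m·dₒ gives 1/f = (1 + 1/m)/dₒ, hence dₒ = f·(1 + 1/m).
dₒ = 79.16 × (1 + 1/0.734) = 79.16 × 2.36240 ≈ 187.007 mm.

187.01 mm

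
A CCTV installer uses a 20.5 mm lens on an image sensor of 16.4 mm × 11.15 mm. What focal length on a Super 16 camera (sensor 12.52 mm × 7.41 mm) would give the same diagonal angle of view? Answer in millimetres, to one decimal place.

15.0 mm

Sensor diagonal = √(16.4² + 11.15²) = √393.2825 ≈ 19.8314 mm.
Sensor diagonal = √(12.52² + 7.41²) = √211.6585 ≈ 14.5485 mm.
Equal angle of view means equal diagonal/f ratio, so f₂ = f₁ · (diagonal₂/diagonal₁) = 20.5 × 14.5485/19.8314.
f₂ = 20.5 × 0.73361 ≈ 15.039 mm.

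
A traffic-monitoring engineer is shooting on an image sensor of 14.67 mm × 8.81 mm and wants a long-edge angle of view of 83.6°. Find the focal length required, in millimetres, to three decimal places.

8.204 mm

From α = 2·arctan(w/2f) we get f = w / (2·tan(α/2)).
With w = 14.67 mm and α/2 = 41.8°, tan(α/2) ≈ 0.89410, so f ≈ 14.67 / 1.78821 ≈ 8.2038 mm.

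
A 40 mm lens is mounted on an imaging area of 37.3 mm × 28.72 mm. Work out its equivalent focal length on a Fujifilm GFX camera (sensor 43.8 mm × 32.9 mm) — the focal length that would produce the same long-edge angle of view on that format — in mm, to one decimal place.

Equal angle of view means equal width/f ratio, so f₂ = f₁ · (width₂/width₁) = 40 × 43.8/37.3.
f₂ = 40 × 1.17426 ≈ 46.971 mm.

47.0 mm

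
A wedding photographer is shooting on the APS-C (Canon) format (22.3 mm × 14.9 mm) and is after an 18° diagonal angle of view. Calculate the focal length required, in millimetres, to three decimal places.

Sensor diagonal = √(22.3² + 14.9²) = √719.3000 ≈ 26.8198 mm.
From α = 2·arctan(d/2f) we get f = d / (2·tan(α/2)).
With d = 26.8198 mm and α/2 = 9°, tan(α/2) ≈ 0.15838, so f ≈ 26.8198 / 0.31677 ≈ 84.6667 mm.

84.667 mm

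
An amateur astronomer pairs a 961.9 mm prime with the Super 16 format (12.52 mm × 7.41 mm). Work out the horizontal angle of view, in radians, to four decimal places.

Angle of view α = 2·arctan(w/2f) with w = 12.52 mm and f = 961.9 mm.
w/2f = 0.00651; arctan(0.00651) ≈ 0.0065 rad, so α ≈ 0.0130 rad.

0.0130 rad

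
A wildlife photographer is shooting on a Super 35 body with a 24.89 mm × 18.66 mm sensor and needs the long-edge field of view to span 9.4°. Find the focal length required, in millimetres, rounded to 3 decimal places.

151.371 mm

From α = 2·arctan(w/2f) we get f = w / (2·tan(α/2)).
With w = 24.89 mm and α/2 = 4.7°, tan(α/2) ≈ 0.08221, so f ≈ 24.89 / 0.16443 ≈ 151.3715 mm.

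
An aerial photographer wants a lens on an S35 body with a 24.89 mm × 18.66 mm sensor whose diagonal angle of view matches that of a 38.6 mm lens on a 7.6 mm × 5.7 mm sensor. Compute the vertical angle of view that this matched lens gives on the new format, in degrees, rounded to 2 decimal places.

Sensor diagonal = √(7.6² + 5.7²) = √90.2500 ≈ 9.5000 mm.
Sensor diagonal = √(24.89² + 18.66²) = √967.7077 ≈ 31.1080 mm.
Equal diagonal AOV ⇒ f₂ = f₁ · 31.1080/9.5000 = 38.6 × 3.27453 ≈ 126.3967 mm.
Vertical AOV on the new format = 2·arctan(18.66 / (2 × 126.3967)) = 2·arctan(0.07382) ≈ 8.4433°.

8.44°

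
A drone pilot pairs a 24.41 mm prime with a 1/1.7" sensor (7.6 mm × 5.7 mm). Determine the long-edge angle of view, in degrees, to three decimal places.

Angle of view α = 2·arctan(w/2f) with w = 7.6 mm and f = 24.41 mm.
w/2f = 0.15567; arctan(0.15567) ≈ 8.8484°, so α ≈ 17.6969°.

17.697°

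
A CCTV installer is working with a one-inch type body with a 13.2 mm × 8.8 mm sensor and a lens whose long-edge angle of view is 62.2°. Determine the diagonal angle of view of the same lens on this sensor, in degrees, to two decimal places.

From the long-edge AOV: f = 13.2 / (2·tan(31.1°)) = 13.2 / 1.20648 ≈ 10.9409 mm.
Sensor diagonal = √(13.2² + 8.8²) = √251.6800 ≈ 15.8644 mm.
Diagonal AOV = 2·arctan(15.8644 / (2 × 10.9409)) = 2·arctan(0.72500) ≈ 71.8844°.

71.88°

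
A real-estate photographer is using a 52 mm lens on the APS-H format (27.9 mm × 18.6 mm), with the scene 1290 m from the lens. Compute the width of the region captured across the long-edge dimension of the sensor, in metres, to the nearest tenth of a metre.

dₒ: 1290 m = 1.29e+06 mm.
Similar triangles through the lens centre give W/dₒ = w/dᵢ; with 1/f = 1/dₒ + 1/dᵢ this gives W = w·(dₒ − f)/f.
W = 27.9 mm × (1.29e+06 − 52) / 52 = 27.9 × 24806.6923 ≈ 692106.715 mm = 692.107 m.

692.1 m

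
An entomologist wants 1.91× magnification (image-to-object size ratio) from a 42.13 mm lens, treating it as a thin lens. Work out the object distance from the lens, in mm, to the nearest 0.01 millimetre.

64.19 mm

With m = dᵢ/dₒ and 1/f = 1/dₒ + 1/dᵢ, substituting dᵢ = m·dₒ gives 1/f = (1 + 1/m)/dₒ, hence dₒ = f·(1 + 1/m).
dₒ = 42.13 × (1 + 1/1.91) = 42.13 × 1.52356 ≈ 64.188 mm.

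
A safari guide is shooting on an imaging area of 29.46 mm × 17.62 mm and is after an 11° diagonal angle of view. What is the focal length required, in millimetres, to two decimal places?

Sensor diagonal = √(29.46² + 17.62²) = √1178.3560 ≈ 34.3272 mm.
From α = 2·arctan(d/2f) we get f = d / (2·tan(α/2)).
With d = 34.3272 mm and α/2 = 5.5°, tan(α/2) ≈ 0.09629, so f ≈ 34.3272 / 0.19258 ≈ 178.2508 mm.

178.25 mm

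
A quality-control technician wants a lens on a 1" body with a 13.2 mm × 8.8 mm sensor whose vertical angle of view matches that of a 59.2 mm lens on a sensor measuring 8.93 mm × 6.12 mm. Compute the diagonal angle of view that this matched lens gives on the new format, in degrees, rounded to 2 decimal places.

10.65°

Equal vertical AOV ⇒ f₂ = f₁ · 8.8/6.12 = 59.2 × 1.43791 ≈ 85.1242 mm.
Sensor diagonal = √(13.2² + 8.8²) = √251.6800 ≈ 15.8644 mm.
Diagonal AOV on the new format = 2·arctan(15.8644 / (2 × 85.1242)) = 2·arctan(0.09318) ≈ 10.6474°.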